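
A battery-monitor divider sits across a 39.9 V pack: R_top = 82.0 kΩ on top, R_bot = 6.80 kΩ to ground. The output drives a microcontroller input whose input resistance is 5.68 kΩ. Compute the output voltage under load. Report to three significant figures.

The load sits in parallel with R_bot: R_bot‖R_L = (6.80 × 5.68) / (6.80 + 5.68) = 3.095 kΩ.
V_out = 39.9 × 3.095 / (82.0 + 3.095) = 39.9 × 3.095/85.09 = 1.45 V.
(Unloaded it would have been 3.06 V.)

V_out ≈ 1.45 V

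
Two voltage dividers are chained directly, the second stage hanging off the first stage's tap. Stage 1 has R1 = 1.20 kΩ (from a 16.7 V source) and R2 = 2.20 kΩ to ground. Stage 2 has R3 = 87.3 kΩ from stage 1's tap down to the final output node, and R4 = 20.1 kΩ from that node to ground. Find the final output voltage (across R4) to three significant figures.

V_out ≈ 2.01 V

Stage 2 presents R3+R4 = 107.4 kΩ as a load on stage 1's tap.
Stage 1's lower leg becomes R2‖(R3+R4) = 2.156 kΩ, so V_mid = 16.7 × 2.156/3.356 = 10.73 V.
Stage 2 is itself unloaded: V_out = V_mid × R4/(R3+R4) = 10.73 × 20.1/107.4 = 2.01 V.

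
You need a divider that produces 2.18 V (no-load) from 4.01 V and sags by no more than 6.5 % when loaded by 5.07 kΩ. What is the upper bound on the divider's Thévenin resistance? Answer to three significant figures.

R_th ≤ 352 Ω

Loading drop = R_th/(R_th + R_L) ≤ 0.0650, so R_th ≤ R_L · ε/(1−ε) = 5.07 kΩ × 0.0650/0.9350 = 352 Ω.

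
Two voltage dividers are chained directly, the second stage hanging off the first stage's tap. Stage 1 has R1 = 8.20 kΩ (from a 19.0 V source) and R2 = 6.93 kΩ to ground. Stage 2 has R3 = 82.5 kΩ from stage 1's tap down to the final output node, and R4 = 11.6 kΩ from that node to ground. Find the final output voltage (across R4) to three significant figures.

Stage 2 presents R3+R4 = 94.10 kΩ as a load on stage 1's tap.
Stage 1's lower leg becomes R2‖(R3+R4) = 6.455 kΩ, so V_mid = 19.0 × 6.455/14.65 = 8.369 V.
Stage 2 is itself unloaded: V_out = V_mid × R4/(R3+R4) = 8.369 × 11.6/94.10 = 1.03 V.

V_out ≈ 1.03 V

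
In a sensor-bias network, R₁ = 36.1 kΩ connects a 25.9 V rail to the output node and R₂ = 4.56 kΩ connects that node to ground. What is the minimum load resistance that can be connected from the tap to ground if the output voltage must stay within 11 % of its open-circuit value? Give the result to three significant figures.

R_L(min) ≈ 32.8 kΩ

Output resistance R_th = R₁‖R₂ = (36.1 × 4.56)/40.66 = 4.049 kΩ.
The fractional drop is R_th/(R_th + R_L); requiring this ≤ 0.110 gives R_L ≥ R_th(1/0.110 − 1) = 4.049 × 8.091 = 32.8 kΩ.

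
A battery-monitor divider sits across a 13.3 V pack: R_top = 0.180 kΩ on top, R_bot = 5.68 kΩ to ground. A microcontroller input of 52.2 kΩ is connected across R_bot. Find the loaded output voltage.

The load sits in parallel with R_bot: R_bot‖R_L = (5680 × 52200) / (5680 + 52200) = 5123 Ω.
V_out = 13.3 × 5123 / (180 + 5123) = 13.3 × 5123/5303 = 12.8 V.

V_out ≈ 12.8 V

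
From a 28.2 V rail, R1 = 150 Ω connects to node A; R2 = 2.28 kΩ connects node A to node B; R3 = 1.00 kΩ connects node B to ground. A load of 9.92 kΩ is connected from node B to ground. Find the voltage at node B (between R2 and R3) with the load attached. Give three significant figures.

At node B, R3 is in parallel with the load: R3‖R_L = 908.4 Ω.
Below node A the resistance is R2 + (R3‖R_L) = 3188 Ω, so V_A = 28.2 × 3188/3338 = 26.93 V.
Then V_B = V_A × (R3‖R_L)/(R2 + R3‖R_L) = 26.93 × 908.4/3188 = 7.67 V.

V ≈ 7.67 V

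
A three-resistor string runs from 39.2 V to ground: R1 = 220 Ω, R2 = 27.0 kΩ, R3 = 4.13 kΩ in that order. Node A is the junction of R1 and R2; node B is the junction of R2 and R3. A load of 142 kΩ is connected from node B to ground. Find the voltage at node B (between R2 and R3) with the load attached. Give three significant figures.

At node B, R3 is in parallel with the load: R3‖R_L = 4013 Ω.
Below node A the resistance is R2 + (R3‖R_L) = 31010 Ω, so V_A = 39.2 × 31010/31230 = 38.92 V.
Then V_B = V_A × (R3‖R_L)/(R2 + R3‖R_L) = 38.92 × 4013/31010 = 5.04 V.

V ≈ 5.04 V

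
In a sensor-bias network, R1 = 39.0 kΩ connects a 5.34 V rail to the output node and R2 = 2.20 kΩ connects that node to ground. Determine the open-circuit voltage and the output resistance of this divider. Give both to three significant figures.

V_th is the open-circuit tap voltage: 5.34 × 2.20/(39.0 + 2.20) = 0.285 V.
With the supply zeroed, R1 and R2 appear in parallel from the tap: R_th = R1‖R2 = (39.0 × 2.20)/41.20 = 2.08 kΩ.

V_th = 0.285 V, R_th = 2.08 kΩ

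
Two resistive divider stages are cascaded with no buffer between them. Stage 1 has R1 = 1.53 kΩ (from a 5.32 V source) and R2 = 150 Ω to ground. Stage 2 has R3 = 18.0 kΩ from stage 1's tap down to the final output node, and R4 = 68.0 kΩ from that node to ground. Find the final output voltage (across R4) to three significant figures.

V_out ≈ 0.375 V

Stage 2 presents R3+R4 = 86000 Ω as a load on stage 1's tap.
Stage 1's lower leg becomes R2‖(R3+R4) = 149.7 Ω, so V_mid = 5.32 × 149.7/1680 = 0.4742 V.
Stage 2 is itself unloaded: V_out = V_mid × R4/(R3+R4) = 0.4742 × 68000/86000 = 0.375 V.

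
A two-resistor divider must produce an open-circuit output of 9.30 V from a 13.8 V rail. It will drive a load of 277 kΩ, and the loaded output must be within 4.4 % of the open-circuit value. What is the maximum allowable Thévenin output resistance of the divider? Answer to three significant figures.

R_th ≤ 12.7 kΩ

Loading drop = R_th/(R_th + R_L) ≤ 0.0440, so R_th ≤ R_L · ε/(1−ε) = 277 kΩ × 0.0440/0.9560 = 12.7 kΩ.
(Any R1, R2 with R2/(R1+R2) = 0.674 and R1‖R2 ≤ 12.7 kΩ will meet the spec.)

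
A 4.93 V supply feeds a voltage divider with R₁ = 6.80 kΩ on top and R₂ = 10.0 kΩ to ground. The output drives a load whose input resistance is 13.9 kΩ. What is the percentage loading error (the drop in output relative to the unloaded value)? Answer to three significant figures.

22.6 %

Unloaded V = 4.93 × 10.0/16.80 = 2.935 V.
Loaded: R₂‖R_L = 5.816 kΩ, giving V = 4.93 × 5.816/12.62 = 2.273 V.
Drop = (2.935 − 2.273) / 2.935 = 22.6 %.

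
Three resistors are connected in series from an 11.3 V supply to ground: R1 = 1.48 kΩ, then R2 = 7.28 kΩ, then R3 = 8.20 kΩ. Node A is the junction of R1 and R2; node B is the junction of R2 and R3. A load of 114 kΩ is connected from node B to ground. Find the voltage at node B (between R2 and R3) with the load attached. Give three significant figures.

At node B, R3 is in parallel with the load: R3‖R_L = 7.650 kΩ.
Below node A the resistance is R2 + (R3‖R_L) = 14.93 kΩ, so V_A = 11.3 × 14.93/16.41 = 10.28 V.
Then V_B = V_A × (R3‖R_L)/(R2 + R3‖R_L) = 10.28 × 7.650/14.93 = 5.27 V.

V ≈ 5.27 V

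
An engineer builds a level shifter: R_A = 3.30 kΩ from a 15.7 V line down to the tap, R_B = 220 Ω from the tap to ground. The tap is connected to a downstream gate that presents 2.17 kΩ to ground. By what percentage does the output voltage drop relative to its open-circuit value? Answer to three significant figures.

The divider's output (Thévenin) resistance is R_A‖R_B = 206.2 Ω.
Fractional drop under load = R_th/(R_th + R_L) = 206.2 / (206.2 + 2170) = 0.08680.
So the output falls by 8.68 %.

8.68 %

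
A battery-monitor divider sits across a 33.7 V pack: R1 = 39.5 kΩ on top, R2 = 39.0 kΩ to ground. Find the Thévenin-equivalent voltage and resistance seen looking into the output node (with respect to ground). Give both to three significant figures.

V_th is the open-circuit tap voltage: 33.7 × 39.0/(39.5 + 39.0) = 16.7 V.
With the supply zeroed, R1 and R2 appear in parallel from the tap: R_th = R1‖R2 = (39.5 × 39.0)/78.50 = 19.6 kΩ.

V_th = 16.7 V, R_th = 19.6 kΩ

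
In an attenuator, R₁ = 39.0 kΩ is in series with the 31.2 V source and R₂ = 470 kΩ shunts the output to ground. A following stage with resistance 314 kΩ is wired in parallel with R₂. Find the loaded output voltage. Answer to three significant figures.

The load sits in parallel with R₂: R₂‖R_L = (470 × 314) / (470 + 314) = 188.2 kΩ.
V_out = 31.2 × 188.2 / (39.0 + 188.2) = 31.2 × 188.2/227.2 = 25.8 V.

V_out ≈ 25.8 V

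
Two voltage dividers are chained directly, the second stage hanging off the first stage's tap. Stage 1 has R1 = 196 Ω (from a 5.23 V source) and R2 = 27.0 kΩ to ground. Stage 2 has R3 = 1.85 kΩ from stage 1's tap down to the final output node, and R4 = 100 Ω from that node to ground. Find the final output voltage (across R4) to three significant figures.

V_out ≈ 0.242 V

Stage 2 presents R3+R4 = 1950 Ω as a load on stage 1's tap.
Stage 1's lower leg becomes R2‖(R3+R4) = 1819 Ω, so V_mid = 5.23 × 1819/2015 = 4.721 V.
Stage 2 is itself unloaded: V_out = V_mid × R4/(R3+R4) = 4.721 × 100/1950 = 0.242 V.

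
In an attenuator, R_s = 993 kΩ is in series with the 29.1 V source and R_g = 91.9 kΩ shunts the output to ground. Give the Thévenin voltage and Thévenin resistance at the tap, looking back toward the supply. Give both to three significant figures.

V_th = 2.47 V, R_th = 84.1 kΩ

V_th is the open-circuit tap voltage: 29.1 × 91.9/(993 + 91.9) = 2.47 V.
With the supply zeroed, R_s and R_g appear in parallel from the tap: R_th = R_s‖R_g = (993 × 91.9)/1085 = 84.1 kΩ.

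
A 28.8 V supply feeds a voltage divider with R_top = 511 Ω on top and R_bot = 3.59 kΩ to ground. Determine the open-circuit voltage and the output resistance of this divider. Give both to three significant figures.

V_th = 25.2 V, R_th = 447 Ω

V_th is the open-circuit tap voltage: 28.8 × 3590/(511 + 3590) = 25.2 V.
With the supply zeroed, R_top and R_bot appear in parallel from the tap: R_th = R_top‖R_bot = (511 × 3590)/4101 = 447 Ω.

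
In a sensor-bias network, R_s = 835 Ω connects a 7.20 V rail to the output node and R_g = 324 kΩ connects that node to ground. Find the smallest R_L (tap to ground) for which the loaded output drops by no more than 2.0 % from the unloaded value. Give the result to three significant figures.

R_L(min) ≈ 40.8 kΩ

Output resistance R_th = R_s‖R_g = (835 × 324000)/324800 = 832.9 Ω.
The fractional drop is R_th/(R_th + R_L); requiring this ≤ 0.0200 gives R_L ≥ R_th(1/0.0200 − 1) = 832.9 × 49.00 = 40.8 kΩ.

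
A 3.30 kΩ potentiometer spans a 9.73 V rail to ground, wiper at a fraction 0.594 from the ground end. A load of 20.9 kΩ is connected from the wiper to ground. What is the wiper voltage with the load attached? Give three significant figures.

V ≈ 5.57 V

The wiper splits the pot into (1−α)R = 1.340 kΩ above and αR = 1.960 kΩ below.
Lower section ‖ load = 1.792 kΩ.
V_wiper = 9.73 × 1.792/(1.340 + 1.792) = 5.57 V.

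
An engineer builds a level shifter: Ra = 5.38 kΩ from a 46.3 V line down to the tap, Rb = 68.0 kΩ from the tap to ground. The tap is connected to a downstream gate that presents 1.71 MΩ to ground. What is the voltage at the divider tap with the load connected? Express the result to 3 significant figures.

The load sits in parallel with Rb: Rb‖R_L = (68.0 × 1710) / (68.0 + 1710) = 65.40 kΩ.
V_out = 46.3 × 65.40 / (5.38 + 65.40) = 46.3 × 65.40/70.78 = 42.8 V.

V_out ≈ 42.8 V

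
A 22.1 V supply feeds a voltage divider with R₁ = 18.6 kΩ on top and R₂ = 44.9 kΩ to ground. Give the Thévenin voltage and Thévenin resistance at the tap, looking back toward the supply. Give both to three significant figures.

V_th = 15.6 V, R_th = 13.2 kΩ

V_th is the open-circuit tap voltage: 22.1 × 44.9/(18.6 + 44.9) = 15.6 V.
With the supply zeroed, R₁ and R₂ appear in parallel from the tap: R_th = R₁‖R₂ = (18.6 × 44.9)/63.50 = 13.2 kΩ.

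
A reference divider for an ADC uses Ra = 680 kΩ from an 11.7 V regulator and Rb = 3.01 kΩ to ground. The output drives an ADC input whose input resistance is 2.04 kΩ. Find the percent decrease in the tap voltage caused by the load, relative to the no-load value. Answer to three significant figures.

The divider's output (Thévenin) resistance is Ra‖Rb = 2.997 kΩ.
Fractional drop under load = R_th/(R_th + R_L) = 2.997 / (2.997 + 2.04) = 0.5950.
So the output falls by 59.5 %.

59.5 %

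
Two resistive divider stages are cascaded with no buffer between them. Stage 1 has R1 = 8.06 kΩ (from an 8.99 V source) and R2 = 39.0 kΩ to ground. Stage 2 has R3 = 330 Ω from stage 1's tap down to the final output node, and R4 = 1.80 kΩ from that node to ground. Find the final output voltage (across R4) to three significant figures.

Stage 2 presents R3+R4 = 2130 Ω as a load on stage 1's tap.
Stage 1's lower leg becomes R2‖(R3+R4) = 2020 Ω, so V_mid = 8.99 × 2020/10080 = 1.801 V.
Stage 2 is itself unloaded: V_out = V_mid × R4/(R3+R4) = 1.801 × 1800/2130 = 1.52 V.

V_out ≈ 1.52 V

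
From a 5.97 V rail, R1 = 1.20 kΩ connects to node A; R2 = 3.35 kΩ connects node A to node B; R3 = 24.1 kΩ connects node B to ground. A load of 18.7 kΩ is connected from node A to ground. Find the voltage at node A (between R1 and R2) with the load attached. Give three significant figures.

Below node A the series string R2+R3 = 27.45 kΩ sits in parallel with the 18.7 kΩ load: 11.12 kΩ.
V_A = 5.97 × 11.12/(1.20 + 11.12) = 5.39 V.

V ≈ 5.39 V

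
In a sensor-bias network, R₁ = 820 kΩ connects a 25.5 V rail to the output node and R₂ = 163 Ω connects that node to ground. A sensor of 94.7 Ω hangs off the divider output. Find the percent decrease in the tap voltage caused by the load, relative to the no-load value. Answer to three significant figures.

The divider's output (Thévenin) resistance is R₁‖R₂ = 163.0 Ω.
Fractional drop under load = R_th/(R_th + R_L) = 163.0 / (163.0 + 94.7) = 0.6325.
So the output falls by 63.2 %.

63.2 %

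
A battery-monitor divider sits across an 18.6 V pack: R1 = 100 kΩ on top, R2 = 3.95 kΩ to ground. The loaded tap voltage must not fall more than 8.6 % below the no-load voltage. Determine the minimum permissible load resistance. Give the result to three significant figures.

R_L(min) ≈ 40.4 kΩ

Output resistance R_th = R1‖R2 = (100 × 3.95)/104.0 = 3.800 kΩ.
The fractional drop is R_th/(R_th + R_L); requiring this ≤ 0.0860 gives R_L ≥ R_th(1/0.0860 − 1) = 3.800 × 10.63 = 40.4 kΩ.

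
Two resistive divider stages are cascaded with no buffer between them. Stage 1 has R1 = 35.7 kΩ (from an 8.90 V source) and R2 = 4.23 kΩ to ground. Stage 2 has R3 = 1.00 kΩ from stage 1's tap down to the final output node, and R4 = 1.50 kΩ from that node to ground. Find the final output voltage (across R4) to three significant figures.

V_out ≈ 0.225 V

Stage 2 presents R3+R4 = 2.500 kΩ as a load on stage 1's tap.
Stage 1's lower leg becomes R2‖(R3+R4) = 1.571 kΩ, so V_mid = 8.90 × 1.571/37.27 = 0.3752 V.
Stage 2 is itself unloaded: V_out = V_mid × R4/(R3+R4) = 0.3752 × 1.50/2.500 = 0.225 V.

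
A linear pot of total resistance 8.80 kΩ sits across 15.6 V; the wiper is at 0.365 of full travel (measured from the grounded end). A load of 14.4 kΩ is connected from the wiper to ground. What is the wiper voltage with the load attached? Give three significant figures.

The wiper splits the pot into (1−α)R = 5.588 kΩ above and αR = 3.212 kΩ below.
Lower section ‖ load = 2.626 kΩ.
V_wiper = 15.6 × 2.626/(5.588 + 2.626) = 4.99 V.

V ≈ 4.99 V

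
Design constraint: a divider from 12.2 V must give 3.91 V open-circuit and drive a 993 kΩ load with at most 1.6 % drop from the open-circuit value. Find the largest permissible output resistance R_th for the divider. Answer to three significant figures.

R_th ≤ 16.1 kΩ

Loading drop = R_th/(R_th + R_L) ≤ 0.0160, so R_th ≤ R_L · ε/(1−ε) = 993 kΩ × 0.0160/0.9840 = 16.1 kΩ.
(Any R1, R2 with R2/(R1+R2) = 0.320 and R1‖R2 ≤ 16.1 kΩ will meet the spec.)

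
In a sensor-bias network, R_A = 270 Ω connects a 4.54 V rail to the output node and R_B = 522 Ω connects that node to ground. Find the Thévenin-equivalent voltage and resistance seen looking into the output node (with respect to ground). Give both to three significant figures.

V_th = 2.99 V, R_th = 178 Ω

V_th is the open-circuit tap voltage: 4.54 × 522/(270 + 522) = 2.99 V.
With the supply zeroed, R_A and R_B appear in parallel from the tap: R_th = R_A‖R_B = (270 × 522)/792.0 = 178 Ω.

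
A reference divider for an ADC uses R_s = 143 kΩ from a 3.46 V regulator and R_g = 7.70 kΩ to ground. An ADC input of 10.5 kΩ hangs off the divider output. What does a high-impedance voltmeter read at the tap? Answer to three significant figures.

V_out ≈ 0.104 V

The load sits in parallel with R_g: R_g‖R_L = (7.70 × 10.5) / (7.70 + 10.5) = 4.442 kΩ.
V_out = 3.46 × 4.442 / (143 + 4.442) = 3.46 × 4.442/147.4 = 0.104 V.
(Unloaded it would have been 0.177 V.)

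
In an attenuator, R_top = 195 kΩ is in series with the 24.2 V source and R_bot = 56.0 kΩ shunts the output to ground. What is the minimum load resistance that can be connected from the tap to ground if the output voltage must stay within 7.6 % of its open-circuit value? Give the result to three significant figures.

R_L(min) ≈ 529 kΩ

Output resistance R_th = R_top‖R_bot = (195 × 56.0)/251.0 = 43.51 kΩ.
The fractional drop is R_th/(R_th + R_L); requiring this ≤ 0.0760 gives R_L ≥ R_th(1/0.0760 − 1) = 43.51 × 12.16 = 529 kΩ.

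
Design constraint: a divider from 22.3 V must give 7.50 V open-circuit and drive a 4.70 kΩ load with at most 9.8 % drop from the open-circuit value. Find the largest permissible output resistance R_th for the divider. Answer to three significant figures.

R_th ≤ 511 Ω

Loading drop = R_th/(R_th + R_L) ≤ 0.0980, so R_th ≤ R_L · ε/(1−ε) = 4.70 kΩ × 0.0980/0.9020 = 511 Ω.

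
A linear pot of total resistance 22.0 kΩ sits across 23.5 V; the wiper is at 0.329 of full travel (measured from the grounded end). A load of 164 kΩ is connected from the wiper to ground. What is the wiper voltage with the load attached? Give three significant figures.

The wiper splits the pot into (1−α)R = 14.76 kΩ above and αR = 7.238 kΩ below.
Lower section ‖ load = 6.932 kΩ.
V_wiper = 23.5 × 6.932/(14.76 + 6.932) = 7.51 V.

V ≈ 7.51 V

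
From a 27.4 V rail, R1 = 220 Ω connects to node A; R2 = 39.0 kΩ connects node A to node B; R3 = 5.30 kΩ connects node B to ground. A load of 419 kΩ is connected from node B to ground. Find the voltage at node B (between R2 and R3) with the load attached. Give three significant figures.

V ≈ 3.23 V

At node B, R3 is in parallel with the load: R3‖R_L = 5234 Ω.
Below node A the resistance is R2 + (R3‖R_L) = 44230 Ω, so V_A = 27.4 × 44230/44450 = 27.26 V.
Then V_B = V_A × (R3‖R_L)/(R2 + R3‖R_L) = 27.26 × 5234/44230 = 3.23 V.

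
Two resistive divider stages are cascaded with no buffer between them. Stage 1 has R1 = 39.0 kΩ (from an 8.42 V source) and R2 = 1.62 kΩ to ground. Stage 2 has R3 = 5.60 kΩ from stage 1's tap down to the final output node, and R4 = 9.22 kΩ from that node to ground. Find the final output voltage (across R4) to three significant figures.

Stage 2 presents R3+R4 = 14.82 kΩ as a load on stage 1's tap.
Stage 1's lower leg becomes R2‖(R3+R4) = 1.460 kΩ, so V_mid = 8.42 × 1.460/40.46 = 0.3039 V.
Stage 2 is itself unloaded: V_out = V_mid × R4/(R3+R4) = 0.3039 × 9.22/14.82 = 0.189 V.

V_out ≈ 0.189 V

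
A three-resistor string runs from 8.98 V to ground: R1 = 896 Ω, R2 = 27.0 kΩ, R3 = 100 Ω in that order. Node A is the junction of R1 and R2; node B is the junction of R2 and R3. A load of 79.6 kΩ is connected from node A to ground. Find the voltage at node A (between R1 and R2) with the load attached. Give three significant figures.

Below node A the series string R2+R3 = 27100 Ω sits in parallel with the 79600 Ω load: 20220 Ω.
V_A = 8.98 × 20220/(896 + 20220) = 8.60 V.

V ≈ 8.60 V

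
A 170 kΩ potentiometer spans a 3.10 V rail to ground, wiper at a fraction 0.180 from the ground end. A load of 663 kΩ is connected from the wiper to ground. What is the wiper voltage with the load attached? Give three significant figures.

The wiper splits the pot into (1−α)R = 139.4 kΩ above and αR = 30.60 kΩ below.
Lower section ‖ load = 29.25 kΩ.
V_wiper = 3.10 × 29.25/(139.4 + 29.25) = 0.538 V.

V ≈ 0.538 V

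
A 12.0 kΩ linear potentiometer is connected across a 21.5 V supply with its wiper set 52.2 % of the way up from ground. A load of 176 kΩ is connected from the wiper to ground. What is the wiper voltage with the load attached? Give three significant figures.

The wiper splits the pot into (1−α)R = 5.736 kΩ above and αR = 6.264 kΩ below.
Lower section ‖ load = 6.049 kΩ.
V_wiper = 21.5 × 6.049/(5.736 + 6.049) = 11.0 V.

V ≈ 11.0 V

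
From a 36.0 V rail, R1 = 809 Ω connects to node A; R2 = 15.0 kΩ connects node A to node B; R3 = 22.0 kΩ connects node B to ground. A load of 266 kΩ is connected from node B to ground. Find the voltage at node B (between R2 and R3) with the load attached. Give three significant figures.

At node B, R3 is in parallel with the load: R3‖R_L = 20320 Ω.
Below node A the resistance is R2 + (R3‖R_L) = 35320 Ω, so V_A = 36.0 × 35320/36130 = 35.19 V.
Then V_B = V_A × (R3‖R_L)/(R2 + R3‖R_L) = 35.19 × 20320/35320 = 20.2 V.

V ≈ 20.2 V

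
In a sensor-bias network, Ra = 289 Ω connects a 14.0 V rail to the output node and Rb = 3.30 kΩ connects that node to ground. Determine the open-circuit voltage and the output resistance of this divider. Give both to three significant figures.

V_th is the open-circuit tap voltage: 14.0 × 3300/(289 + 3300) = 12.9 V.
With the supply zeroed, Ra and Rb appear in parallel from the tap: R_th = Ra‖Rb = (289 × 3300)/3589 = 266 Ω.

V_th = 12.9 V, R_th = 266 Ω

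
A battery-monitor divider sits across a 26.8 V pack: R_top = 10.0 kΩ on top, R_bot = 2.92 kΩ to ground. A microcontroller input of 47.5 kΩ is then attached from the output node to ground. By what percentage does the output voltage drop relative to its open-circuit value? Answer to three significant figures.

4.54 %

The divider's output (Thévenin) resistance is R_top‖R_bot = 2.260 kΩ.
Fractional drop under load = R_th/(R_th + R_L) = 2.260 / (2.260 + 47.5) = 0.04542.
So the output falls by 4.54 %.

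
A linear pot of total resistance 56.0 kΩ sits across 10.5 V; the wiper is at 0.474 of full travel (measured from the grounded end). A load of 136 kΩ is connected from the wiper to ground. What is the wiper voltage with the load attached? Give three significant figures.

The wiper splits the pot into (1−α)R = 29.46 kΩ above and αR = 26.54 kΩ below.
Lower section ‖ load = 22.21 kΩ.
V_wiper = 10.5 × 22.21/(29.46 + 22.21) = 4.51 V.

V ≈ 4.51 V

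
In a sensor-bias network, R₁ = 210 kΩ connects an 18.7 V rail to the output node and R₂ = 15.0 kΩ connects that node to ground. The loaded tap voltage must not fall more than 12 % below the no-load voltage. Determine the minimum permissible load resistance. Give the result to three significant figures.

Output resistance R_th = R₁‖R₂ = (210 × 15.0)/225.0 = 14.00 kΩ.
The fractional drop is R_th/(R_th + R_L); requiring this ≤ 0.120 gives R_L ≥ R_th(1/0.120 − 1) = 14.00 × 7.333 = 103 kΩ.

R_L(min) ≈ 103 kΩ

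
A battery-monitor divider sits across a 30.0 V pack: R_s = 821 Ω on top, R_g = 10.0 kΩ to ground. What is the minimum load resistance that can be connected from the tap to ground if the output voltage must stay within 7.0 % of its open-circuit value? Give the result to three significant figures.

R_L(min) ≈ 10.1 kΩ

Output resistance R_th = R_s‖R_g = (821 × 10000)/10820 = 758.7 Ω.
The fractional drop is R_th/(R_th + R_L); requiring this ≤ 0.0700 gives R_L ≥ R_th(1/0.0700 − 1) = 758.7 × 13.29 = 10.1 kΩ.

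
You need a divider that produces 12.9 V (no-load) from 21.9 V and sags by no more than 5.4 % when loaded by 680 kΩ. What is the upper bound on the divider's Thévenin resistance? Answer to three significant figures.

R_th ≤ 38.8 kΩ

Loading drop = R_th/(R_th + R_L) ≤ 0.0540, so R_th ≤ R_L · ε/(1−ε) = 680 kΩ × 0.0540/0.9460 = 38.8 kΩ.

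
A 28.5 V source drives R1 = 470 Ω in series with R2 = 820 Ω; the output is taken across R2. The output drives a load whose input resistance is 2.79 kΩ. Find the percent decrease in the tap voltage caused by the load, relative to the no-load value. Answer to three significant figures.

The divider's output (Thévenin) resistance is R1‖R2 = 298.8 Ω.
Fractional drop under load = R_th/(R_th + R_L) = 298.8 / (298.8 + 2790) = 0.09672.
So the output falls by 9.67 %.

9.67 %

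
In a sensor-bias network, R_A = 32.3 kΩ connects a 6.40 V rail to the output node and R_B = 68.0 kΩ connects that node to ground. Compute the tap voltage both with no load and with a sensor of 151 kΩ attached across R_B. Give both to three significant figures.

Open-circuit: V = 6.40 × 68.0/(32.3 + 68.0) = 4.34 V.
With the load, R_B becomes R_B‖R_L = 46.89 kΩ, so V = 6.40 × 46.89/79.19 = 3.79 V.

Unloaded: 4.34 V; loaded: 3.79 V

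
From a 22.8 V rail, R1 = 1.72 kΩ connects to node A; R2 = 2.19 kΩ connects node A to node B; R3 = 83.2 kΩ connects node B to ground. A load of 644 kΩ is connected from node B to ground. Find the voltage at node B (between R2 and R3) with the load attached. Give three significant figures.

At node B, R3 is in parallel with the load: R3‖R_L = 73.68 kΩ.
Below node A the resistance is R2 + (R3‖R_L) = 75.87 kΩ, so V_A = 22.8 × 75.87/77.59 = 22.29 V.
Then V_B = V_A × (R3‖R_L)/(R2 + R3‖R_L) = 22.29 × 73.68/75.87 = 21.7 V.

V ≈ 21.7 V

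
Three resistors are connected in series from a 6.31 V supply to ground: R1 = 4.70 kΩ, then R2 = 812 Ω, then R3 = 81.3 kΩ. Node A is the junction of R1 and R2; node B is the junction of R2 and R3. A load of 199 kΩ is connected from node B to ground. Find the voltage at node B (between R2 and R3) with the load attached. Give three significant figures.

At node B, R3 is in parallel with the load: R3‖R_L = 57720 Ω.
Below node A the resistance is R2 + (R3‖R_L) = 58530 Ω, so V_A = 6.31 × 58530/63230 = 5.841 V.
Then V_B = V_A × (R3‖R_L)/(R2 + R3‖R_L) = 5.841 × 57720/58530 = 5.76 V.

V ≈ 5.76 V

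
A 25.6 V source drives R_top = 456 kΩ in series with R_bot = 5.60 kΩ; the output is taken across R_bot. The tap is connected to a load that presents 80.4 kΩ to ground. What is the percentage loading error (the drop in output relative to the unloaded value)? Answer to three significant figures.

The divider's output (Thévenin) resistance is R_top‖R_bot = 5.532 kΩ.
Fractional drop under load = R_th/(R_th + R_L) = 5.532 / (5.532 + 80.4) = 0.06438.
So the output falls by 6.44 %.

6.44 %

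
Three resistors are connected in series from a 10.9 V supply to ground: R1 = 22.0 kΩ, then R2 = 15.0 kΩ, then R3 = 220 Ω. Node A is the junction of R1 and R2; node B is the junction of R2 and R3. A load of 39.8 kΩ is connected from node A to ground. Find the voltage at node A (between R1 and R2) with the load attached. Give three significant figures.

Below node A the series string R2+R3 = 15220 Ω sits in parallel with the 39800 Ω load: 11010 Ω.
V_A = 10.9 × 11010/(22000 + 11010) = 3.64 V.

V ≈ 3.64 V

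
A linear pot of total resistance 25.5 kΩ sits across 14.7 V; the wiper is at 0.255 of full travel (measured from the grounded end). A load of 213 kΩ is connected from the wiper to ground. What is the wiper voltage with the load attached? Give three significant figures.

The wiper splits the pot into (1−α)R = 19.00 kΩ above and αR = 6.503 kΩ below.
Lower section ‖ load = 6.310 kΩ.
V_wiper = 14.7 × 6.310/(19.00 + 6.310) = 3.67 V.

V ≈ 3.67 V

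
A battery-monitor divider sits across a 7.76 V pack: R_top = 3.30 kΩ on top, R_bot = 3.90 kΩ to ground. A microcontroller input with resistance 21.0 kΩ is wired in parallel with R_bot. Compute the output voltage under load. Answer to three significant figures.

V_out ≈ 3.87 V

The load sits in parallel with R_bot: R_bot‖R_L = (3.90 × 21.0) / (3.90 + 21.0) = 3.289 kΩ.
V_out = 7.76 × 3.289 / (3.30 + 3.289) = 7.76 × 3.289/6.589 = 3.87 V.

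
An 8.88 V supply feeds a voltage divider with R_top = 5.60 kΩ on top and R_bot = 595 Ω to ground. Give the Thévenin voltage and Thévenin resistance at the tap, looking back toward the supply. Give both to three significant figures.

V_th = 0.853 V, R_th = 538 Ω

V_th is the open-circuit tap voltage: 8.88 × 595/(5600 + 595) = 0.853 V.
With the supply zeroed, R_top and R_bot appear in parallel from the tap: R_th = R_top‖R_bot = (5600 × 595)/6195 = 538 Ω.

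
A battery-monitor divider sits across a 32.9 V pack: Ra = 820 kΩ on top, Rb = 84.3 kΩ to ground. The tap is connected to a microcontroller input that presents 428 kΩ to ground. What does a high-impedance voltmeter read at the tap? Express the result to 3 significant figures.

V_out ≈ 2.60 V

The load sits in parallel with Rb: Rb‖R_L = (84.3 × 428) / (84.3 + 428) = 70.43 kΩ.
V_out = 32.9 × 70.43 / (820 + 70.43) = 32.9 × 70.43/890.4 = 2.60 V.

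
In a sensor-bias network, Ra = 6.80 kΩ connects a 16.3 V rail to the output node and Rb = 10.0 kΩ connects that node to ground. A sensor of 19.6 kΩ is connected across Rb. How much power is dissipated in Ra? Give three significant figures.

P ≈ 10.0 mW

Total resistance from the source is Ra + (Rb‖R_L) = 13.42 kΩ, so I = 16.3/13.42 kΩ = 1.214 mA.
P = I²·Ra = (1.214 mA)² × 6.80 kΩ = 10.0 mW.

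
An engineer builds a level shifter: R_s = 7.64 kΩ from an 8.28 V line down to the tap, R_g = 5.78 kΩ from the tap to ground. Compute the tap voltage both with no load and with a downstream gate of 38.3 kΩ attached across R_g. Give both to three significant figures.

Unloaded: 3.57 V; loaded: 3.28 V

Open-circuit: V = 8.28 × 5.78/(7.64 + 5.78) = 3.57 V.
With the load, R_g becomes R_g‖R_L = 5.022 kΩ, so V = 8.28 × 5.022/12.66 = 3.28 V.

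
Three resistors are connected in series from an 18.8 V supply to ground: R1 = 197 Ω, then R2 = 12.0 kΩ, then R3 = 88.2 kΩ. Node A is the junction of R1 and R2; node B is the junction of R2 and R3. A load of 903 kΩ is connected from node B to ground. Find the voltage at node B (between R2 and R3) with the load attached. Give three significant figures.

V ≈ 16.3 V

At node B, R3 is in parallel with the load: R3‖R_L = 80350 Ω.
Below node A the resistance is R2 + (R3‖R_L) = 92350 Ω, so V_A = 18.8 × 92350/92550 = 18.76 V.
Then V_B = V_A × (R3‖R_L)/(R2 + R3‖R_L) = 18.76 × 80350/92350 = 16.3 V.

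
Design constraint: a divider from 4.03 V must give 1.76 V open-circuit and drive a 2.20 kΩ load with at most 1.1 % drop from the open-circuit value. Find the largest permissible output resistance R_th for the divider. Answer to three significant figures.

Loading drop = R_th/(R_th + R_L) ≤ 0.0110, so R_th ≤ R_L · ε/(1−ε) = 2.20 kΩ × 0.0110/0.9890 = 24.5 Ω.
(Any R1, R2 with R2/(R1+R2) = 0.437 and R1‖R2 ≤ 24.5 Ω will meet the spec.)

R_th ≤ 24.5 Ω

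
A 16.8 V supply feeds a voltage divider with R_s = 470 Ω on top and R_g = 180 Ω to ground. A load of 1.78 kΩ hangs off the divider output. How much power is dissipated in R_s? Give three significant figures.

Total resistance from the source is R_s + (R_g‖R_L) = 633.5 Ω, so I = 16.8/633.5 Ω = 26.52 mA.
P = I²·R_s = (26.52 mA)² × 470 Ω = 331 mW.

P ≈ 331 mW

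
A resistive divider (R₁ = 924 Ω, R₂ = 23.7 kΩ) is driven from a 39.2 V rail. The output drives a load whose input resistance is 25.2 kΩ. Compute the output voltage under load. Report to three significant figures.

V_out ≈ 36.4 V

The load sits in parallel with R₂: R₂‖R_L = (23700 × 25200) / (23700 + 25200) = 12210 Ω.
V_out = 39.2 × 12210 / (924 + 12210) = 39.2 × 12210/13140 = 36.4 V.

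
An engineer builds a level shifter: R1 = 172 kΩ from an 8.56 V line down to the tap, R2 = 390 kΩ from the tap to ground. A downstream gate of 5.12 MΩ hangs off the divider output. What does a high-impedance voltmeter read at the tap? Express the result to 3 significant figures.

The load sits in parallel with R2: R2‖R_L = (390 × 5120) / (390 + 5120) = 362.4 kΩ.
V_out = 8.56 × 362.4 / (172 + 362.4) = 8.56 × 362.4/534.4 = 5.80 V.

V_out ≈ 5.80 V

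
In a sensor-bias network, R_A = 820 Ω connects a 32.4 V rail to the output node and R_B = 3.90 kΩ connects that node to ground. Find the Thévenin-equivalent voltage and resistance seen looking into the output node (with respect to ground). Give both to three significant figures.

V_th is the open-circuit tap voltage: 32.4 × 3900/(820 + 3900) = 26.8 V.
With the supply zeroed, R_A and R_B appear in parallel from the tap: R_th = R_A‖R_B = (820 × 3900)/4720 = 678 Ω.

V_th = 26.8 V, R_th = 678 Ω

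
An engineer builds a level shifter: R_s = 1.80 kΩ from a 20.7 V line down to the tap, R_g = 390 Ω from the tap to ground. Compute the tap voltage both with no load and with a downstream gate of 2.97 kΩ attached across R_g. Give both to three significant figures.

Unloaded: 3.69 V; loaded: 3.33 V

Open-circuit: V = 20.7 × 390/(1800 + 390) = 3.69 V.
With the load, R_g becomes R_g‖R_L = 344.7 Ω, so V = 20.7 × 344.7/2145 = 3.33 V.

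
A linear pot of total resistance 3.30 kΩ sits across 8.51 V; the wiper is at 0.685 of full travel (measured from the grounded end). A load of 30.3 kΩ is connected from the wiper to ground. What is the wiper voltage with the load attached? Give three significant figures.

The wiper splits the pot into (1−α)R = 1.039 kΩ above and αR = 2.260 kΩ below.
Lower section ‖ load = 2.104 kΩ.
V_wiper = 8.51 × 2.104/(1.039 + 2.104) = 5.70 V.

V ≈ 5.70 V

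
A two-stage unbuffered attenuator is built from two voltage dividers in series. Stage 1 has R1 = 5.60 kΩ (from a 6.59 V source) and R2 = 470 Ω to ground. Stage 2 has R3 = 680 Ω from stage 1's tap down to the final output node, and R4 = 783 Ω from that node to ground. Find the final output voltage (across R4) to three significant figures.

V_out ≈ 0.211 V

Stage 2 presents R3+R4 = 1463 Ω as a load on stage 1's tap.
Stage 1's lower leg becomes R2‖(R3+R4) = 355.7 Ω, so V_mid = 6.59 × 355.7/5956 = 0.3936 V.
Stage 2 is itself unloaded: V_out = V_mid × R4/(R3+R4) = 0.3936 × 783/1463 = 0.211 V.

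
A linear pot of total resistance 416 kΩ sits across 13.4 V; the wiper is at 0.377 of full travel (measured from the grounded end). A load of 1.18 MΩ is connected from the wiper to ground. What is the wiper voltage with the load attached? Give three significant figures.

The wiper splits the pot into (1−α)R = 259.2 kΩ above and αR = 156.8 kΩ below.
Lower section ‖ load = 138.4 kΩ.
V_wiper = 13.4 × 138.4/(259.2 + 138.4) = 4.67 V.

V ≈ 4.67 V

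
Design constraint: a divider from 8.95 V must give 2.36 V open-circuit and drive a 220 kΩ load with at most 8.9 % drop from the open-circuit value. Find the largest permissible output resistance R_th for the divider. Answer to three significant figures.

Loading drop = R_th/(R_th + R_L) ≤ 0.0890, so R_th ≤ R_L · ε/(1−ε) = 220 kΩ × 0.0890/0.9110 = 21.5 kΩ.

R_th ≤ 21.5 kΩ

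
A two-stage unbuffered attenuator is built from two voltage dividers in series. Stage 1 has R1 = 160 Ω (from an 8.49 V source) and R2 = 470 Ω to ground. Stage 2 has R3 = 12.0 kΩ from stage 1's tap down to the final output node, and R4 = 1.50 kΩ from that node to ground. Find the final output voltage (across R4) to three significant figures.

V_out ≈ 0.698 V

Stage 2 presents R3+R4 = 13500 Ω as a load on stage 1's tap.
Stage 1's lower leg becomes R2‖(R3+R4) = 454.2 Ω, so V_mid = 8.49 × 454.2/614.2 = 6.278 V.
Stage 2 is itself unloaded: V_out = V_mid × R4/(R3+R4) = 6.278 × 1500/13500 = 0.698 V.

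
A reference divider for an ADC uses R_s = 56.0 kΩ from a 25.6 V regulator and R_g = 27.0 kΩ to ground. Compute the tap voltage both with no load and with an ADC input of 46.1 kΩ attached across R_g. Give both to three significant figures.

Open-circuit: V = 25.6 × 27.0/(56.0 + 27.0) = 8.33 V.
With the load, R_g becomes R_g‖R_L = 17.03 kΩ, so V = 25.6 × 17.03/73.03 = 5.97 V.

Unloaded: 8.33 V; loaded: 5.97 V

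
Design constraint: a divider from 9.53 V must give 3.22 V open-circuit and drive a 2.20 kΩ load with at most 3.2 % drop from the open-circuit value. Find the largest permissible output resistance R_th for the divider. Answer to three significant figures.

Loading drop = R_th/(R_th + R_L) ≤ 0.0320, so R_th ≤ R_L · ε/(1−ε) = 2.20 kΩ × 0.0320/0.9680 = 72.7 Ω.
(Any R1, R2 with R2/(R1+R2) = 0.338 and R1‖R2 ≤ 72.7 Ω will meet the spec.)

R_th ≤ 72.7 Ω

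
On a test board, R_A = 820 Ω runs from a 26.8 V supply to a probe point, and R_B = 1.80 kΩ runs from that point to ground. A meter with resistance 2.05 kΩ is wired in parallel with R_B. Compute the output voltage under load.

V_out ≈ 14.4 V

The load sits in parallel with R_B: R_B‖R_L = (1800 × 2050) / (1800 + 2050) = 958.4 Ω.
V_out = 26.8 × 958.4 / (820 + 958.4) = 26.8 × 958.4/1778 = 14.4 V.
(Unloaded it would have been 18.4 V.)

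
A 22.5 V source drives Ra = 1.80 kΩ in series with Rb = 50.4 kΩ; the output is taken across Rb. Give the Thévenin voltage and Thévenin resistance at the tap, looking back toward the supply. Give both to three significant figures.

V_th = 21.7 V, R_th = 1.74 kΩ

V_th is the open-circuit tap voltage: 22.5 × 50.4/(1.80 + 50.4) = 21.7 V.
With the supply zeroed, Ra and Rb appear in parallel from the tap: R_th = Ra‖Rb = (1.80 × 50.4)/52.20 = 1.74 kΩ.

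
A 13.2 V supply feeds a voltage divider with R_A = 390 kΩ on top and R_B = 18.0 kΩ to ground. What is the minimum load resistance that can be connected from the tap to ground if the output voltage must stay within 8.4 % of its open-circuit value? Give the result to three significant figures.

Output resistance R_th = R_A‖R_B = (390 × 18.0)/408.0 = 17.21 kΩ.
The fractional drop is R_th/(R_th + R_L); requiring this ≤ 0.0840 gives R_L ≥ R_th(1/0.0840 − 1) = 17.21 × 10.90 = 188 kΩ.

R_L(min) ≈ 188 kΩ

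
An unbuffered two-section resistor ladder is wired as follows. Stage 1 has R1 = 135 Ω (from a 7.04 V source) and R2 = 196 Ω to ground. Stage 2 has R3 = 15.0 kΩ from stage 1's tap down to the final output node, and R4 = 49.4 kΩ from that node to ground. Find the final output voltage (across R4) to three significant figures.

Stage 2 presents R3+R4 = 64400 Ω as a load on stage 1's tap.
Stage 1's lower leg becomes R2‖(R3+R4) = 195.4 Ω, so V_mid = 7.04 × 195.4/330.4 = 4.164 V.
Stage 2 is itself unloaded: V_out = V_mid × R4/(R3+R4) = 4.164 × 49400/64400 = 3.19 V.

V_out ≈ 3.19 V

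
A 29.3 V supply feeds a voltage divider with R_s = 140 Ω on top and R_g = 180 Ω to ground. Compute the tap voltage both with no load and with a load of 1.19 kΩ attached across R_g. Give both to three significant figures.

Open-circuit: V = 29.3 × 180/(140 + 180) = 16.5 V.
With the load, R_g becomes R_g‖R_L = 156.4 Ω, so V = 29.3 × 156.4/296.4 = 15.5 V.

Unloaded: 16.5 V; loaded: 15.5 V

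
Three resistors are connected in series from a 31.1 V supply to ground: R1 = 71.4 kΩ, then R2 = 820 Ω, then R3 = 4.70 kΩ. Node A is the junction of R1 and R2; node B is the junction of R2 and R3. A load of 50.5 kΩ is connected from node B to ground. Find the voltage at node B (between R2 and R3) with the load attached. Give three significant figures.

V ≈ 1.75 V

At node B, R3 is in parallel with the load: R3‖R_L = 4300 Ω.
Below node A the resistance is R2 + (R3‖R_L) = 5120 Ω, so V_A = 31.1 × 5120/76520 = 2.081 V.
Then V_B = V_A × (R3‖R_L)/(R2 + R3‖R_L) = 2.081 × 4300/5120 = 1.75 V.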